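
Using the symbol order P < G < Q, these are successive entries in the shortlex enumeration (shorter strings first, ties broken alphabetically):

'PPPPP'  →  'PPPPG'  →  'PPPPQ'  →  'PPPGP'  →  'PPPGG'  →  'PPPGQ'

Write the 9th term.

Stepping forward 3 times from PPPGQ: PPPGQ → PPPQP → PPPQG, then the target.

PPPQQ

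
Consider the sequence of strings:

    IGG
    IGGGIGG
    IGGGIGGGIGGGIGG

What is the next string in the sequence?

IGGGIGGGIGGGIGGGIGGGIGGGIGGGIGG

Every step duplicates the string with 'G' between the halves.
So the next term is two copies of IGGGIGGGIGGGIGG with 'G' between the halves.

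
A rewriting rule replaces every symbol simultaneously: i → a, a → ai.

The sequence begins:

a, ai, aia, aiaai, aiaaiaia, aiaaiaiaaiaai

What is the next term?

Applying the rule to each of the 13 symbols of aiaaiaiaaiaai gives the pieces ai a ai ai a ai a ai ai a ai ai a, which concatenate to the answer.

aiaaiaiaaiaaiaiaaiaia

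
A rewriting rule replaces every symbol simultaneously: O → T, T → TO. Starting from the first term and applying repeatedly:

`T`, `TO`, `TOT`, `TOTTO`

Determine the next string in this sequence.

Apply φ to TOTTO symbol by symbol: T→TO, O→T, T→TO, T→TO, O→T; joined: TO T TO TO T.

TOTTOTOT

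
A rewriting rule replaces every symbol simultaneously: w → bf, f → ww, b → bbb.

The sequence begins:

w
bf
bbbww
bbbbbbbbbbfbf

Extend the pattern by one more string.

Rewriting the 13 symbols of bbbbbbbbbbfbf one by one yields bbb bbb bbb bbb bbb bbb bbb bbb bbb bbb ww bbb ww; concatenated:

bbbbbbbbbbbbbbbbbbbbbbbbbbbbbbwwbbbww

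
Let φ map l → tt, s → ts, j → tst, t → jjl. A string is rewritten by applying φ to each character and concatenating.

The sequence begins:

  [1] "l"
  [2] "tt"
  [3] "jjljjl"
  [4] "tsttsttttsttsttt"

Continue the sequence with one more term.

Applying the rule to each of the 16 symbols of tsttsttttsttsttt gives the pieces jjl ts jjl jjl ts jjl jjl jjl jjl ts jjl jjl ts jjl jjl jjl, which concatenate to the answer.

jjltsjjljjltsjjljjljjljjltsjjljjltsjjljjljjl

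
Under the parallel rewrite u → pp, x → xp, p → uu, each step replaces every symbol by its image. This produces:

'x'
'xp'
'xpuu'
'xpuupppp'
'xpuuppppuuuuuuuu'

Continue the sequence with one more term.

Applying the rule to each of the 16 symbols of xpuuppppuuuuuuuu gives the pieces xp uu pp pp uu uu uu uu pp pp pp pp pp pp pp pp, which concatenate to the answer.

xpuuppppuuuuuuuupppppppppppppppp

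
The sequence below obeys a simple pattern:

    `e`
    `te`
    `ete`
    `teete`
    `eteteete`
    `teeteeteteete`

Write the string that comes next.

This is a Fibonacci-style word recurrence s(k) = s(k−2)·s(k−1): e.g. e·te = ete.
Continuing: eteteete · teeteeteteete gives term 7.

eteteeteteeteeteteete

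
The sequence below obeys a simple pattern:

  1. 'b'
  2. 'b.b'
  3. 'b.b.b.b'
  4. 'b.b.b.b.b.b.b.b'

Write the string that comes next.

Each string is two copies of the previous one joined by '.'.
Doubling b.b.b.b.b.b.b.b with '.' between the halves:

b.b.b.b.b.b.b.b.b.b.b.b.b.b.b.b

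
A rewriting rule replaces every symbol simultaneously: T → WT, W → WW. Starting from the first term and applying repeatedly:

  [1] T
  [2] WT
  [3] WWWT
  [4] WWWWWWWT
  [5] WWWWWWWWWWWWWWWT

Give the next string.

WWWWWWWWWWWWWWWWWWWWWWWWWWWWWWWT

Replace each of the 16 characters of WWWWWWWWWWWWWWWT in place — WW WW WW WW WW WW WW WW WW WW WW WW WW WW WW WT — and concatenate.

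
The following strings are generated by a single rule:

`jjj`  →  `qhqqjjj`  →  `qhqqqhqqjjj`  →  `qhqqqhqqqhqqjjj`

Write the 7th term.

The strings grow by a fixed prefix qhqq each time.
From qhqqqhqqqhqqjjj, 3 further steps: qhqqqhqqqhqqjjj → qhqqqhqqqhqqqhqqjjj → qhqqqhqqqhqqqhqqqhqqjjj → (answer).

qhqqqhqqqhqqqhqqqhqqqhqqjjj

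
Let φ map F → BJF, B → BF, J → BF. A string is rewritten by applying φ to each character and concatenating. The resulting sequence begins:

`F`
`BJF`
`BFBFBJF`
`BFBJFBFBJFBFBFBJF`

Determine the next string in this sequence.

BFBJFBFBFBJFBFBJFBFBFBJFBFBJFBFBJFBFBFBJF

φ(BFBJFBFBJFBFBFBJF) expands symbol-by-symbol to BF BJF BF BF BJF BF BJF BF BF BJF BF BJF BF BJF BF BF BJF; joining the 17 pieces gives the next term.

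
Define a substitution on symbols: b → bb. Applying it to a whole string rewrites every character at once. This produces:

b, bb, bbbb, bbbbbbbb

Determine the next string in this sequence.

Apply φ to bbbbbbbb symbol by symbol: b→bb, b→bb, b→bb, b→bb, b→bb, b→bb, b→bb, b→bb; joined: bb bb bb bb bb bb bb bb.

bbbbbbbbbbbbbbbb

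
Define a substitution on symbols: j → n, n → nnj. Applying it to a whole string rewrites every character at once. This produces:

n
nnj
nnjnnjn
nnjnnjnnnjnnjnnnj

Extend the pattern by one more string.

Rewriting the 17 symbols of nnjnnjnnnjnnjnnnj one by one yields nnj nnj n nnj nnj n nnj nnj nnj n nnj nnj n nnj nnj nnj n; concatenated:

nnjnnjnnnjnnjnnnjnnjnnjnnnjnnjnnnjnnjnnjn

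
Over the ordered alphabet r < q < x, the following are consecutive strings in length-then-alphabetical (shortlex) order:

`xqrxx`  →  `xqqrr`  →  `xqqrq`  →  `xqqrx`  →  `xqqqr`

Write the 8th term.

Advancing 3 positions from xqqqr through xqqqr → xqqqq → xqqqx reaches term 8.

xqqxr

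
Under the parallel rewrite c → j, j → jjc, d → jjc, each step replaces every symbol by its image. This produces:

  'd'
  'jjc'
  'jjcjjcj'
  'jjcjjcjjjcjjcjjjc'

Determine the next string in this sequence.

Replace each of the 17 characters of jjcjjcjjjcjjcjjjc in place — jjc jjc j jjc jjc j jjc jjc jjc j jjc jjc j jjc jjc jjc j — and concatenate.

jjcjjcjjjcjjcjjjcjjcjjcjjjcjjcjjjcjjcjjcj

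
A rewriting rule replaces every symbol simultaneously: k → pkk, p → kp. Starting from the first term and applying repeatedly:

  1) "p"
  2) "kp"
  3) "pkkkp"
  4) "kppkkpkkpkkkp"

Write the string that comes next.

Applying the rule to each of the 13 symbols of kppkkpkkpkkkp gives the pieces pkk kp kp pkk pkk kp pkk pkk kp pkk pkk pkk kp, which concatenate to the answer.

pkkkpkppkkpkkkppkkpkkkppkkpkkpkkkp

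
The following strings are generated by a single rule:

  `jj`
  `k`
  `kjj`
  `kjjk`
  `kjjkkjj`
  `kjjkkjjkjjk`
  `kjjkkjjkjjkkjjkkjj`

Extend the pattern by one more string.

From term 3 onward, concatenate the last term with the second-to-last: k·jj = kjj, kjj·k = kjjk, …
So term 8 is kjjkkjjkjjkkjjkkjj·kjjkkjjkjjk.

kjjkkjjkjjkkjjkkjjkjjkkjjkjjk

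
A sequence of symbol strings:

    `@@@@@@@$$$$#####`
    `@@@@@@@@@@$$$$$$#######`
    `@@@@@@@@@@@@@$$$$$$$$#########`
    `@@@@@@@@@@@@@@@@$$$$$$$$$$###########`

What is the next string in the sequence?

@@@@@@@@@@@@@@@@@@@$$$$$$$$$$$$#############

Term n consists of 3n+1 @'s, followed by 2n $'s, followed by 2n+1 #'s, where the shown terms are n = 2, 3, 4, 5.
At n = 6 the blocks have lengths 19, 12, 13.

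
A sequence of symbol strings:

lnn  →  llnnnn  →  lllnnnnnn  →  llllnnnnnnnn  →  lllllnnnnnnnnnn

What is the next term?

llllllnnnnnnnnnnnn

Reading off run lengths: l runs 1, 2, 3, 4, 5; n runs 2, 4, 6, 8, 10 — each is linear in n (n = 1, 2, …).
At n = 6 the blocks have lengths 6, 12.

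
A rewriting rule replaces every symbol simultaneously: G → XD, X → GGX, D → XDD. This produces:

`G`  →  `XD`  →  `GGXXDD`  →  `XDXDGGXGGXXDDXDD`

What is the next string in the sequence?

GGXXDDGGXXDDXDXDGGXXDXDGGXGGXXDDXDDGGXXDDXDD

φ(XDXDGGXGGXXDDXDD) expands symbol-by-symbol to GGX XDD GGX XDD XD XD GGX XD XD GGX GGX XDD XDD GGX XDD XDD; joining the 16 pieces gives the next term.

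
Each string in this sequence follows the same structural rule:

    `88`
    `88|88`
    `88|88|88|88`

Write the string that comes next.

Each string is two copies of the previous one joined by '|'.
Doubling 88|88|88|88 with '|' between the halves:

88|88|88|88|88|88|88|88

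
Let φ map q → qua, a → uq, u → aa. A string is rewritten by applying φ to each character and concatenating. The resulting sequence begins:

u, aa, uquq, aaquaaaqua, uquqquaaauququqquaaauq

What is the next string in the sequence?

aaquaaaquaquaaauququqaaquaaaquaaaquaquaaauququqaaqua

Applying the rule to each of the 22 symbols of uquqquaaauququqquaaauq gives the pieces aa qua aa qua qua aa uq uq uq aa qua aa qua aa qua qua aa uq uq uq aa qua, which concatenate to the answer.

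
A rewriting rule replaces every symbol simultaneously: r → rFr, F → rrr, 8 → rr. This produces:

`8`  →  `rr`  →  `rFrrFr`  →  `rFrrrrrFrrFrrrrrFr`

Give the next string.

Replace each of the 18 characters of rFrrrrrFrrFrrrrrFr in place — rFr rrr rFr rFr rFr rFr rFr rrr rFr rFr rrr rFr rFr rFr rFr rFr rrr rFr — and concatenate.

rFrrrrrFrrFrrFrrFrrFrrrrrFrrFrrrrrFrrFrrFrrFrrFrrrrrFr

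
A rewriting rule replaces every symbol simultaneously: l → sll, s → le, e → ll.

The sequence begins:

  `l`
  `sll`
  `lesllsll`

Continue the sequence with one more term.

slllllesllslllesllsll

Expanding lesllsll: l→sll, e→ll, s→le, l→sll, l→sll, s→le, l→sll, l→sll. Concatenated: sll ll le sll sll le sll sll.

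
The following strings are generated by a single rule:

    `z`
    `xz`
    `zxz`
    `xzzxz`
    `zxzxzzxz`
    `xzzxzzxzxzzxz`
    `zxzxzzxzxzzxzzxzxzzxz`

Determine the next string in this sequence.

xzzxzzxzxzzxzzxzxzzxzxzzxzzxzxzzxz

From term 3 onward, concatenate the second-to-last term with the last: z·xz = zxz, xz·zxz = xzzxz, …
So term 8 is xzzxzzxzxzzxz·zxzxzzxzxzzxzzxzxzzxz.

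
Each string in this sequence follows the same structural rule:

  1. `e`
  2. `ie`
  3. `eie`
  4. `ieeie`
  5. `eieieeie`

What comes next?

This is a Fibonacci-style word recurrence s(k) = s(k−2)·s(k−1): e.g. e·ie = eie.
The next term joins ieeie and eieieeie.

ieeieeieieeie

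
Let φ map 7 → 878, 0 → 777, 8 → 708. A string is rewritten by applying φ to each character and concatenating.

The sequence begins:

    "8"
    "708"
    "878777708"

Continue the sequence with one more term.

Rewriting each symbol of 878777708: 8→708, 7→878, 8→708, 7→878, 7→878, 7→878, 7→878, 0→777, 8→708, which concatenates to 708 878 708 878 878 878 878 777 708.

708878708878878878878777708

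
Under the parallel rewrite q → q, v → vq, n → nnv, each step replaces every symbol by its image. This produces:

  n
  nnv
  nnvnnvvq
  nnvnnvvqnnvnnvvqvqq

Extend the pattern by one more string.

nnvnnvvqnnvnnvvqvqqnnvnnvvqnnvnnvvqvqqvqqq

Replace each of the 19 characters of nnvnnvvqnnvnnvvqvqq in place — nnv nnv vq nnv nnv vq vq q nnv nnv vq nnv nnv vq vq q vq q q — and concatenate.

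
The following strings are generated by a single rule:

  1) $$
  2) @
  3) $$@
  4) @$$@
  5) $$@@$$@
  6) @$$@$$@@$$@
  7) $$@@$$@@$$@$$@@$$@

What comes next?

This is a Fibonacci-style word recurrence s(k) = s(k−2)·s(k−1): e.g. $$·@ = $$@.
So term 8 is @$$@$$@@$$@·$$@@$$@@$$@$$@@$$@.

@$$@$$@@$$@$$@@$$@@$$@$$@@$$@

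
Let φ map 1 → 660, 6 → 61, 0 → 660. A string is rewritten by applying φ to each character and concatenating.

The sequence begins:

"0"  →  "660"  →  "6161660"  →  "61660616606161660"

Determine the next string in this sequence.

61660616166061660616166061660616606161660

Replace each of the 17 characters of 61660616606161660 in place — 61 660 61 61 660 61 660 61 61 660 61 660 61 660 61 61 660 — and concatenate.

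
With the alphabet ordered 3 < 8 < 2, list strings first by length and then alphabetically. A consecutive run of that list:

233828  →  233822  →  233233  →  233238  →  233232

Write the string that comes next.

233283

Treat 233232 as a base-3 numeral over the given alphabet and add one, carrying through any trailing 2's.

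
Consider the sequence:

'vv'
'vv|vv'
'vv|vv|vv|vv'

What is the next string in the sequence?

Each string is two copies of the previous one joined by '|'.
One more doubling of vv|vv|vv|vv gives the answer.

vv|vv|vv|vv|vv|vv|vv|vv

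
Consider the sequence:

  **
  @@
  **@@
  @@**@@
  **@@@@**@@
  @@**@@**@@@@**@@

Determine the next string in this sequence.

**@@@@**@@@@**@@**@@@@**@@

From term 3 onward, concatenate the second-to-last term with the last: **·@@ = **@@, @@·**@@ = @@**@@, …
The next term joins **@@@@**@@ and @@**@@**@@@@**@@.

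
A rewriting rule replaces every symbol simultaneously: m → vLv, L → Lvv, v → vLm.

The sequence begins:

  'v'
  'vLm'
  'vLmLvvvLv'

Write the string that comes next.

Apply φ to vLmLvvvLv symbol by symbol: v→vLm, L→Lvv, m→vLv, L→Lvv, v→vLm, v→vLm, v→vLm, L→Lvv, v→vLm; joined: vLm Lvv vLv Lvv vLm vLm vLm Lvv vLm.

vLmLvvvLvLvvvLmvLmvLmLvvvLm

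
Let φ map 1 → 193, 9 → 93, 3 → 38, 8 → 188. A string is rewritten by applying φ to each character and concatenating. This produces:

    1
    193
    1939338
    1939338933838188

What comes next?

Replace each of the 16 characters of 1939338933838188 in place — 193 93 38 93 38 38 188 93 38 38 188 38 188 193 188 188 — and concatenate.

193933893383818893383818838188193188188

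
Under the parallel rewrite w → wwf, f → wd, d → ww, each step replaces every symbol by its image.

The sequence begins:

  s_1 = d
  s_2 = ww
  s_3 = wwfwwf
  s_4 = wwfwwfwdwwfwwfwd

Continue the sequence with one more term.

φ(wwfwwfwdwwfwwfwd) expands symbol-by-symbol to wwf wwf wd wwf wwf wd wwf ww wwf wwf wd wwf wwf wd wwf ww; joining the 16 pieces gives the next term.

wwfwwfwdwwfwwfwdwwfwwwwfwwfwdwwfwwfwdwwfww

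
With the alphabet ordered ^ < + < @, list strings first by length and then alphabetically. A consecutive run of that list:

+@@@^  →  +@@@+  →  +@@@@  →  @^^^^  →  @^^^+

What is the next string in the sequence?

@^^^@

The successor of @^^^+ increments the rightmost position that isn't already @ and resets every position after it to ^.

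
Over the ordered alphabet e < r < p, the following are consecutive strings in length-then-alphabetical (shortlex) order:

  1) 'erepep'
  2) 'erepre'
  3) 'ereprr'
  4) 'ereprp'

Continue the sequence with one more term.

ereppe

Treat ereprp as a base-3 numeral over the given alphabet and add one, carrying through any trailing p's.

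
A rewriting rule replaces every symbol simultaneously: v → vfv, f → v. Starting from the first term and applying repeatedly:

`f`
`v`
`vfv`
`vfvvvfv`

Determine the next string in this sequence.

Expanding vfvvvfv: v→vfv, f→v, v→vfv, v→vfv, v→vfv, f→v, v→vfv. Concatenated: vfv v vfv vfv vfv v vfv.

vfvvvfvvfvvfvvvfv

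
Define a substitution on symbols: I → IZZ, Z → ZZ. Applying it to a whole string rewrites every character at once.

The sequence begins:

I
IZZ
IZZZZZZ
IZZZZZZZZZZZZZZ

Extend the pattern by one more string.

Rewriting the 15 symbols of IZZZZZZZZZZZZZZ one by one yields IZZ ZZ ZZ ZZ ZZ ZZ ZZ ZZ ZZ ZZ ZZ ZZ ZZ ZZ ZZ; concatenated:

IZZZZZZZZZZZZZZZZZZZZZZZZZZZZZZ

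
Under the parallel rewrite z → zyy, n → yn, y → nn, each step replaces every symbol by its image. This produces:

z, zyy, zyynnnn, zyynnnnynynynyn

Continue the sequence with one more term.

Rewriting the 15 symbols of zyynnnnynynynyn one by one yields zyy nn nn yn yn yn yn nn yn nn yn nn yn nn yn; concatenated:

zyynnnnynynynynnnynnnynnnynnnyn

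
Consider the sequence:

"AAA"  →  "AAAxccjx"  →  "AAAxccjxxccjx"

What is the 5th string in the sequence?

AAAxccjxxccjxxccjxxccjx

Each term is the previous one with xccjx appended.
From AAAxccjxxccjx, 2 further steps: AAAxccjxxccjx → AAAxccjxxccjxxccjx → (answer).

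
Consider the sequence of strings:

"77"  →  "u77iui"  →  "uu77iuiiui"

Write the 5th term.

s(k+1) = u·s(k)·iui, so each term gains u as a prefix and iui as a suffix.
From uu77iuiiui, 2 further steps: uu77iuiiui → uuu77iuiiuiiui → (answer).

uuuu77iuiiuiiuiiui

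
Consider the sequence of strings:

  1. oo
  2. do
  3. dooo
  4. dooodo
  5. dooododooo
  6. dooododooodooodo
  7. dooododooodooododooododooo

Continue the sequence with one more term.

dooododooodooododooododooodooododooodooodo

Each term (from the third on) is the previous term followed by the one before it: term 3 = do·oo = dooo.
So term 8 is dooododooodooododooododooo·dooododooodooodo.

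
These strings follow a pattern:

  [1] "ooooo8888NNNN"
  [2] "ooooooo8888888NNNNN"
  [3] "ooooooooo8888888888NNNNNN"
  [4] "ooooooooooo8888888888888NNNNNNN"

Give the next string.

Term n consists of 2n+1 o's, followed by 3n-2 8's, followed by n+2 N's, where the shown terms are n = 2, 3, 4, 5.
At n = 6 the blocks have lengths 13, 16, 8.

ooooooooooooo8888888888888888NNNNNNNN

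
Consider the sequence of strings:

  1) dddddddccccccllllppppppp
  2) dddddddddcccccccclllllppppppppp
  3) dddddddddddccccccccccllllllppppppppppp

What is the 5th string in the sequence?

dddddddddddddddccccccccccccccllllllllppppppppppppppp

Each string has the form d^{2n+1} c^{2n} l^{n+1} p^{2n+1}, where the shown terms are n = 3, 4, 5.
For term 5, n = 7, so the run lengths are 15, 14, 8, 15.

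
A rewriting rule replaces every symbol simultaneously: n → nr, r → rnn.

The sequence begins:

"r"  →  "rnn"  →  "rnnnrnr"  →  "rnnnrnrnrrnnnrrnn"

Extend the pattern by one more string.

rnnnrnrnrrnnnrrnnnrrnnrnnnrnrnrrnnrnnnrnr

Applying the rule to each of the 17 symbols of rnnnrnrnrrnnnrrnn gives the pieces rnn nr nr nr rnn nr rnn nr rnn rnn nr nr nr rnn rnn nr nr, which concatenate to the answer.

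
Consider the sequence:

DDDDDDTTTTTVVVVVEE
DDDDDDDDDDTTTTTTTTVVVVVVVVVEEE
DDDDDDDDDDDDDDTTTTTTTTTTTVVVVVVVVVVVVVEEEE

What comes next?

DDDDDDDDDDDDDDDDDDTTTTTTTTTTTTTTVVVVVVVVVVVVVVVVVEEEEE

The n-th term is 4n+2 D's then 3n+2 T's then 4n+1 V's then n+1 E's (n = 1, 2, …).
At n = 4 the blocks have lengths 18, 14, 17, 5.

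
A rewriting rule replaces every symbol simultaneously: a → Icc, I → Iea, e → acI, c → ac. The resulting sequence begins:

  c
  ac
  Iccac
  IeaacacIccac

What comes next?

Expanding IeaacacIccac: I→Iea, e→acI, a→Icc, a→Icc, c→ac, a→Icc, c→ac, I→Iea, c→ac, c→ac, a→Icc, c→ac. Concatenated: Iea acI Icc Icc ac Icc ac Iea ac ac Icc ac.

IeaacIIccIccacIccacIeaacacIccac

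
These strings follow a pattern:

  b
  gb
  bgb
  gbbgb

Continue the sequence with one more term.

This is a Fibonacci-style word recurrence s(k) = s(k−2)·s(k−1): e.g. b·gb = bgb.
So term 5 is bgb·gbbgb.

bgbgbbgb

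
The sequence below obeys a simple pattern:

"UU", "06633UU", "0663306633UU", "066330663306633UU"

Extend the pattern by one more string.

Every step adds 06633 at the front: s(k+1) = 06633·s(k).
One more step from 066330663306633UU gives the answer.

06633066330663306633UU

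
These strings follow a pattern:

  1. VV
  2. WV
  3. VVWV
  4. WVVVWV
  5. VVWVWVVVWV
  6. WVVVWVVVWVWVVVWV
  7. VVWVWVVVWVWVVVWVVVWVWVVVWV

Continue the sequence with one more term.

WVVVWVVVWVWVVVWVVVWVWVVVWVWVVVWVVVWVWVVVWV

Each term (from the third on) is the two preceding terms concatenated in order: term 3 = VV·WV = VVWV.
Continuing: WVVVWVVVWVWVVVWV · VVWVWVVVWVWVVVWVVVWVWVVVWV gives term 8.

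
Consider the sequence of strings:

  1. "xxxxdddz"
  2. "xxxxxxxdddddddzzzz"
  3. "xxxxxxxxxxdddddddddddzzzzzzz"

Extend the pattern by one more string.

xxxxxxxxxxxxxdddddddddddddddzzzzzzzzzz

The n-th term is 3n+1 x's then 4n-1 d's then 3n-2 z's (n = 1, 2, …).
Setting n = 4 gives 13, 15, 10 characters in each block.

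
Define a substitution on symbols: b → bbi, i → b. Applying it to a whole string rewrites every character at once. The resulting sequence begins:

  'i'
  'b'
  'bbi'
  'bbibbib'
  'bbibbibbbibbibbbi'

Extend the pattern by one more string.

bbibbibbbibbibbbibbibbibbbibbibbbibbibbib

φ(bbibbibbbibbibbbi) expands symbol-by-symbol to bbi bbi b bbi bbi b bbi bbi bbi b bbi bbi b bbi bbi bbi b; joining the 17 pieces gives the next term.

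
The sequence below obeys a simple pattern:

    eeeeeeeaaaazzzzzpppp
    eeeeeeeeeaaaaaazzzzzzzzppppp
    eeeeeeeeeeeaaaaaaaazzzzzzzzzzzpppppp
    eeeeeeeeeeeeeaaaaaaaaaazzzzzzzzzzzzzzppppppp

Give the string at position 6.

Reading off run lengths: e runs 7, 9, 11, 13; a runs 4, 6, 8, 10; z runs 5, 8, 11, 14; p runs 4, 5, 6, 7 — each is linear in n, where the shown terms are n = 2, 3, 4, 5.
For term 6, n = 7, so the run lengths are 17, 14, 20, 9.

eeeeeeeeeeeeeeeeeaaaaaaaaaaaaaazzzzzzzzzzzzzzzzzzzzppppppppp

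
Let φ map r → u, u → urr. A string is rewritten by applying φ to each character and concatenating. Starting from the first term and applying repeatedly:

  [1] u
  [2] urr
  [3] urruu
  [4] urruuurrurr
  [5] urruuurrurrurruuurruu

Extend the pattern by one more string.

Applying the rule to each of the 21 symbols of urruuurrurrurruuurruu gives the pieces urr u u urr urr urr u u urr u u urr u u urr urr urr u u urr urr, which concatenate to the answer.

urruuurrurrurruuurruuurruuurrurrurruuurrurr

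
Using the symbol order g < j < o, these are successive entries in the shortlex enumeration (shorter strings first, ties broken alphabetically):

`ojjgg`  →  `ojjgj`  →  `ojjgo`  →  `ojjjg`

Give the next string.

The successor of ojjjg increments the rightmost position that isn't already o and resets every position after it to g.

ojjjj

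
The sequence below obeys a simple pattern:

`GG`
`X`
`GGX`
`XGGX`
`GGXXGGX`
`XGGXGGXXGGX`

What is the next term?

This is a Fibonacci-style word recurrence s(k) = s(k−2)·s(k−1): e.g. GG·X = GGX.
Continuing: GGXXGGX · XGGXGGXXGGX gives term 7.

GGXXGGXXGGXGGXXGGX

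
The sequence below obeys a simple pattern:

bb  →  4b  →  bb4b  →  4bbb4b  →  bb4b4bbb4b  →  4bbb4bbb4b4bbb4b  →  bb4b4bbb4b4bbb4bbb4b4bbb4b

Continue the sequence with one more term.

This is a Fibonacci-style word recurrence s(k) = s(k−2)·s(k−1): e.g. bb·4b = bb4b.
So term 8 is 4bbb4bbb4b4bbb4b·bb4b4bbb4b4bbb4bbb4b4bbb4b.

4bbb4bbb4b4bbb4bbb4b4bbb4b4bbb4bbb4b4bbb4b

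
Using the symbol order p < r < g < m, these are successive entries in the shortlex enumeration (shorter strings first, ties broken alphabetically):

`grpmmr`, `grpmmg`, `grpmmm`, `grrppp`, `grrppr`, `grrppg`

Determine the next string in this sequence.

Find the rightmost character of grrppg below m, bump it to the next letter, and reset everything to its right to p.

grrppm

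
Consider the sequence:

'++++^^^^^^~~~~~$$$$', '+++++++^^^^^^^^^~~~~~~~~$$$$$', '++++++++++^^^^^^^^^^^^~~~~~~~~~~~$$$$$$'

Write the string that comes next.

Each string has the form +^{3n+1} ^^{3n+3} ~^{3n+2} $^{n+3} (n = 1, 2, …).
Setting n = 4 gives 13, 15, 14, 7 characters in each block.

+++++++++++++^^^^^^^^^^^^^^^~~~~~~~~~~~~~~$$$$$$$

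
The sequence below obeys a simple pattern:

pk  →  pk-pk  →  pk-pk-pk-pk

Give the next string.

pk-pk-pk-pk-pk-pk-pk-pk

Each string is two copies of the previous one joined by '-'.
One more doubling of pk-pk-pk-pk gives the answer.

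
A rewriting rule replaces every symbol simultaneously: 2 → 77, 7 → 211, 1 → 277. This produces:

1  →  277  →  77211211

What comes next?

Expanding 77211211: 7→211, 7→211, 2→77, 1→277, 1→277, 2→77, 1→277, 1→277. Concatenated: 211 211 77 277 277 77 277 277.

2112117727727777277277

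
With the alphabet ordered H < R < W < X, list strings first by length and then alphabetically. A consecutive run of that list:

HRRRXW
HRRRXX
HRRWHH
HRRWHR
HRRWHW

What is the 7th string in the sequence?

Stepping forward 2 times from HRRWHW: HRRWHW → HRRWHX, then the target.

HRRWRH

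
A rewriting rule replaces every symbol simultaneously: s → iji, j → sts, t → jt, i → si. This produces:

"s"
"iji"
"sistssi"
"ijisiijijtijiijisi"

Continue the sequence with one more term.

Applying the rule to each of the 18 symbols of ijisiijijtijiijisi gives the pieces si sts si iji si si sts si sts jt si sts si si sts si iji si, which concatenate to the answer.

sistssiijisisistssistsjtsistssisistssiijisi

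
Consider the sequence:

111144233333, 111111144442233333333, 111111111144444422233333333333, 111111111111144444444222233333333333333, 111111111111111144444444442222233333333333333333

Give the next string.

Each string has the form 1^{3n+1} 4^{2n} 2^{n} 3^{3n+2} (n = 1, 2, …).
At n = 6 the blocks have lengths 19, 12, 6, 20.

111111111111111111144444444444422222233333333333333333333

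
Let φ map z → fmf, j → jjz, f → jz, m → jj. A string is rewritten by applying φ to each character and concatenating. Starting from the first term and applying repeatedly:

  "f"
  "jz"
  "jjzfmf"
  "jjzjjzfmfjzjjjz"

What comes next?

jjzjjzfmfjjzjjzfmfjzjjjzjjzfmfjjzjjzjjzfmf

φ(jjzjjzfmfjzjjjz) expands symbol-by-symbol to jjz jjz fmf jjz jjz fmf jz jj jz jjz fmf jjz jjz jjz fmf; joining the 15 pieces gives the next term.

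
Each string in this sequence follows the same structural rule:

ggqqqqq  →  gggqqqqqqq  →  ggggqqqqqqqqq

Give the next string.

gggggqqqqqqqqqqq

Each string has the form g^{n} q^{2n+1}, where the shown terms are n = 2, 3, 4.
Setting n = 5 gives 5, 11 characters in each block.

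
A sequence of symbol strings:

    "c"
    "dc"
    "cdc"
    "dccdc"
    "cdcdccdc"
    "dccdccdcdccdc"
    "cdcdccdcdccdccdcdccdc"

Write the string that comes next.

From term 3 onward, concatenate the second-to-last term with the last: c·dc = cdc, dc·cdc = dccdc, …
The next term joins dccdccdcdccdc and cdcdccdcdccdccdcdccdc.

dccdccdcdccdccdcdccdcdccdccdcdccdc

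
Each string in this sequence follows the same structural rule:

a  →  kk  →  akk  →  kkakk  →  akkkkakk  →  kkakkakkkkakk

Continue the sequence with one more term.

akkkkakkkkakkakkkkakk

From term 3 onward, concatenate the second-to-last term with the last: a·kk = akk, kk·akk = kkakk, …
Continuing: akkkkakk · kkakkakkkkakk gives term 7.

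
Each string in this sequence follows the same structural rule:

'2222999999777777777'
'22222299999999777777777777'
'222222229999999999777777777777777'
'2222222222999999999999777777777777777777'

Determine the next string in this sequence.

22222222222299999999999999777777777777777777777

Term n consists of 2n-2 2's, followed by 2n 9's, followed by 3n 7's, where the shown terms are n = 3, 4, 5, 6.
For the next term, n = 7, so the run lengths are 12, 14, 21.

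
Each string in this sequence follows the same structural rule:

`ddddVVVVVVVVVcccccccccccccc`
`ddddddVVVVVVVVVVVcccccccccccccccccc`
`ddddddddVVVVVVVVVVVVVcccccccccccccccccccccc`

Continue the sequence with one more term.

The n-th term is 2n-2 d's then 2n+3 V's then 4n+2 c's, where the shown terms are n = 3, 4, 5.
Setting n = 6 gives 10, 15, 26 characters in each block.

ddddddddddVVVVVVVVVVVVVVVcccccccccccccccccccccccccc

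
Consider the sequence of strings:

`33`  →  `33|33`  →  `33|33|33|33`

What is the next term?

Each string is two copies of the previous one joined by '|'.
So the next term is two copies of 33|33|33|33 with '|' between the halves.

33|33|33|33|33|33|33|33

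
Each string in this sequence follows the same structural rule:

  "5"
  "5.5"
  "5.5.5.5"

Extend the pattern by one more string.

s(k+1) = s(k)·.·s(k) — each term doubles the last with '.' between the halves.
One more doubling of 5.5.5.5 gives the answer.

5.5.5.5.5.5.5.5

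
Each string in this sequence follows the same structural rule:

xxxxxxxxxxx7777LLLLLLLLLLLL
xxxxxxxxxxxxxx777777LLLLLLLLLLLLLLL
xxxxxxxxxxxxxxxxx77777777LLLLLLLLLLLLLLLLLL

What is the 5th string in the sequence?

The n-th term is 3n+2 x's then 2n-2 7's then 3n+3 L's, where the shown terms are n = 3, 4, 5.
At n = 7 the blocks have lengths 23, 12, 24.

xxxxxxxxxxxxxxxxxxxxxxx777777777777LLLLLLLLLLLLLLLLLLLLLLLL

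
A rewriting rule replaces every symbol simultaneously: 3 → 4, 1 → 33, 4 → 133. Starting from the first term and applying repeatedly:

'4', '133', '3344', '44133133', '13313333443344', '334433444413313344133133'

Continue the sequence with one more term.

44133133441331331331333344334413313333443344

Replace each of the 24 characters of 334433444413313344133133 in place — 4 4 133 133 4 4 133 133 133 133 33 4 4 33 4 4 133 133 33 4 4 33 4 4 — and concatenate.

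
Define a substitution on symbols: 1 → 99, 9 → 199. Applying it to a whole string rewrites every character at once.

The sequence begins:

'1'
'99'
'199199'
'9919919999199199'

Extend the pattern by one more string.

19919999199199991991991991999919919999199199

φ(9919919999199199) expands symbol-by-symbol to 199 199 99 199 199 99 199 199 199 199 99 199 199 99 199 199; joining the 16 pieces gives the next term.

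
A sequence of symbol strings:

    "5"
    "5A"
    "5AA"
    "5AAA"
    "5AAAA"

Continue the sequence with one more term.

5AAAAA

The strings grow by a fixed suffix A each time.
So the next term is 5AAAA·A.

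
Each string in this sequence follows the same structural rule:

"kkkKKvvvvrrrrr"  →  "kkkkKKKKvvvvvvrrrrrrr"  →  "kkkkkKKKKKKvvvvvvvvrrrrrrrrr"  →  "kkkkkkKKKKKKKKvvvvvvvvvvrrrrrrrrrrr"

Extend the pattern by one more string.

Reading off run lengths: k runs 3, 4, 5, 6; K runs 2, 4, 6, 8; v runs 4, 6, 8, 10; r runs 5, 7, 9, 11 — each is linear in n (n = 1, 2, …).
Setting n = 5 gives 7, 10, 12, 13 characters in each block.

kkkkkkkKKKKKKKKKKvvvvvvvvvvvvrrrrrrrrrrrrr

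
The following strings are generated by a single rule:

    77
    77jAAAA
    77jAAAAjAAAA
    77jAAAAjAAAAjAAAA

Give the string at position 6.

Each term is the previous one with jAAAA appended.
From 77jAAAAjAAAAjAAAA, 2 further steps: 77jAAAAjAAAAjAAAA → 77jAAAAjAAAAjAAAAjAAAA → (answer).

77jAAAAjAAAAjAAAAjAAAAjAAAA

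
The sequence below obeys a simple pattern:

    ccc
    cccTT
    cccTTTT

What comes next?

Each term is the previous one with TT appended.
Applying this once more to cccTTTT:

cccTTTTTT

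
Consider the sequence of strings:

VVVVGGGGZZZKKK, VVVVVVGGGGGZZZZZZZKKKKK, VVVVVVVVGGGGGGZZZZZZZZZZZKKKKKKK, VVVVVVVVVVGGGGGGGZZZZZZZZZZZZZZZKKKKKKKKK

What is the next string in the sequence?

VVVVVVVVVVVVGGGGGGGGZZZZZZZZZZZZZZZZZZZKKKKKKKKKKK

Each string has the form V^{2n+2} G^{n+3} Z^{4n-1} K^{2n+1} (n = 1, 2, …).
Setting n = 5 gives 12, 8, 19, 11 characters in each block.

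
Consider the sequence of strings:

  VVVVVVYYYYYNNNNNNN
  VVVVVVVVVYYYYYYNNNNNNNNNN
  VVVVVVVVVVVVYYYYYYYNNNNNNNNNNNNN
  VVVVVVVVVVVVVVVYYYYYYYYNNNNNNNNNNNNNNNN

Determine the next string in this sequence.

VVVVVVVVVVVVVVVVVVYYYYYYYYYNNNNNNNNNNNNNNNNNNN

Term n consists of 3n V's, followed by n+3 Y's, followed by 3n+1 N's, where the shown terms are n = 2, 3, 4, 5.
At n = 6 the blocks have lengths 18, 9, 19.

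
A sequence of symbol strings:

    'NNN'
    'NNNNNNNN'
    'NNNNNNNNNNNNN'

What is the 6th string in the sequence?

The strings grow by a fixed prefix NNNNN each time.
From NNNNNNNNNNNNN, 3 further steps: NNNNNNNNNNNNN → NNNNNNNNNNNNNNNNNN → NNNNNNNNNNNNNNNNNNNNNNN → (answer).

NNNNNNNNNNNNNNNNNNNNNNNNNNNN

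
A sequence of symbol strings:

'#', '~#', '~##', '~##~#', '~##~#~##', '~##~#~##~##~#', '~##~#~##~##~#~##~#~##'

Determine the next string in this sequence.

~##~#~##~##~#~##~#~##~##~#~##~##~#

This is a Fibonacci-style word recurrence s(k) = s(k−1)·s(k−2): e.g. ~#·# = ~##.
Continuing: ~##~#~##~##~#~##~#~## · ~##~#~##~##~# gives term 8.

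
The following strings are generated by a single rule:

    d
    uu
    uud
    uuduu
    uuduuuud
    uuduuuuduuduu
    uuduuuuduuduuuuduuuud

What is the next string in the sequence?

uuduuuuduuduuuuduuuuduuduuuuduuduu

This is a Fibonacci-style word recurrence s(k) = s(k−1)·s(k−2): e.g. uu·d = uud.
The next term joins uuduuuuduuduuuuduuuud and uuduuuuduuduu.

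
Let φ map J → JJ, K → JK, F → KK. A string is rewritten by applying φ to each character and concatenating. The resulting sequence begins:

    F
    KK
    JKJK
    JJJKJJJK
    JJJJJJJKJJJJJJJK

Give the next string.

JJJJJJJJJJJJJJJKJJJJJJJJJJJJJJJK

φ(JJJJJJJKJJJJJJJK) expands symbol-by-symbol to JJ JJ JJ JJ JJ JJ JJ JK JJ JJ JJ JJ JJ JJ JJ JK; joining the 16 pieces gives the next term.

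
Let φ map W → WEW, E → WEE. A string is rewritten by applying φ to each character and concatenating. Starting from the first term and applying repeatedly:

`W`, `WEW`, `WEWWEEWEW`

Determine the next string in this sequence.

WEWWEEWEWWEWWEEWEEWEWWEEWEW

Apply φ to WEWWEEWEW symbol by symbol: W→WEW, E→WEE, W→WEW, W→WEW, E→WEE, E→WEE, W→WEW, E→WEE, W→WEW; joined: WEW WEE WEW WEW WEE WEE WEW WEE WEW.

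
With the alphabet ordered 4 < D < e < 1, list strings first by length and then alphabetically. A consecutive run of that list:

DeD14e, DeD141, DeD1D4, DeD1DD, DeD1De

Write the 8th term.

Advancing 3 positions from DeD1De through DeD1De → DeD1D1 → DeD1e4 reaches term 8.

DeD1eD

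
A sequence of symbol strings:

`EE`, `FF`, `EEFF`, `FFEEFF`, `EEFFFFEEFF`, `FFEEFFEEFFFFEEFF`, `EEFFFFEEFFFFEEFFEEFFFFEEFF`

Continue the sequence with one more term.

FFEEFFEEFFFFEEFFEEFFFFEEFFFFEEFFEEFFFFEEFF

This is a Fibonacci-style word recurrence s(k) = s(k−2)·s(k−1): e.g. EE·FF = EEFF.
So term 8 is FFEEFFEEFFFFEEFF·EEFFFFEEFFFFEEFFEEFFFFEEFF.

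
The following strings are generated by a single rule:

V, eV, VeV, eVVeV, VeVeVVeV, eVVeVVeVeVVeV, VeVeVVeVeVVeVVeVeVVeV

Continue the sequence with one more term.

Each term (from the third on) is the two preceding terms concatenated in order: term 3 = V·eV = VeV.
The next term joins eVVeVVeVeVVeV and VeVeVVeVeVVeVVeVeVVeV.

eVVeVVeVeVVeVVeVeVVeVeVVeVVeVeVVeV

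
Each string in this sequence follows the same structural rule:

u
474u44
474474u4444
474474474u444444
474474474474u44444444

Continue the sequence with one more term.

474474474474474u4444444444

Every step adds 474 to the front and 44 to the end of the previous string.
One more step from 474474474474u44444444 gives the answer.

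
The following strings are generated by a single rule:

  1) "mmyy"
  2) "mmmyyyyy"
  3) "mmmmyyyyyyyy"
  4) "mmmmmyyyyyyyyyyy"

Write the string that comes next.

mmmmmmyyyyyyyyyyyyyy

Term n consists of n+1 m's, followed by 3n-1 y's (n = 1, 2, …).
At n = 5 the blocks have lengths 6, 14.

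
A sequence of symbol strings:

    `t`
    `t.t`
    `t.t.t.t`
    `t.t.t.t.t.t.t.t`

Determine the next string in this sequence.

s(k+1) = s(k)·.·s(k) — each term doubles the last with '.' between the halves.
Doubling t.t.t.t.t.t.t.t with '.' between the halves:

t.t.t.t.t.t.t.t.t.t.t.t.t.t.t.t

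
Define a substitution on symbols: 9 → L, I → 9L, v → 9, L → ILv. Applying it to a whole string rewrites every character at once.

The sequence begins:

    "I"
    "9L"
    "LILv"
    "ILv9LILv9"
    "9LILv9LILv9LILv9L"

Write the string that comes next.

Rewriting the 17 symbols of 9LILv9LILv9LILv9L one by one yields L ILv 9L ILv 9 L ILv 9L ILv 9 L ILv 9L ILv 9 L ILv; concatenated:

LILv9LILv9LILv9LILv9LILv9LILv9LILv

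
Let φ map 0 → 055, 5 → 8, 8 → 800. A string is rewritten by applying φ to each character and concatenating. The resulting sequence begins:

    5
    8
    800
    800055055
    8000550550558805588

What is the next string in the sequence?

80005505505588055880558880080005588800800

Replace each of the 19 characters of 8000550550558805588 in place — 800 055 055 055 8 8 055 8 8 055 8 8 800 800 055 8 8 800 800 — and concatenate.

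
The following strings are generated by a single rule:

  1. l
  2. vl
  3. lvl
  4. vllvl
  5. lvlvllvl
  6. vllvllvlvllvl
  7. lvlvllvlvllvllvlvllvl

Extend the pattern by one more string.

This is a Fibonacci-style word recurrence s(k) = s(k−2)·s(k−1): e.g. l·vl = lvl.
The next term joins vllvllvlvllvl and lvlvllvlvllvllvlvllvl.

vllvllvlvllvllvlvllvlvllvllvlvllvl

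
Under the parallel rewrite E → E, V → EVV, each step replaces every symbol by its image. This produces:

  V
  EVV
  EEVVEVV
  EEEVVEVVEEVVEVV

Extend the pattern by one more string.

EEEEVVEVVEEVVEVVEEEVVEVVEEVVEVV

Applying the rule to each of the 15 symbols of EEEVVEVVEEVVEVV gives the pieces E E E EVV EVV E EVV EVV E E EVV EVV E EVV EVV, which concatenate to the answer.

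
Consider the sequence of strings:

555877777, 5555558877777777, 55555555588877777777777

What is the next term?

555555555555888877777777777777

The n-th term is 3n 5's then n 8's then 3n+2 7's (n = 1, 2, …).
For the next term, n = 4, so the run lengths are 12, 4, 14.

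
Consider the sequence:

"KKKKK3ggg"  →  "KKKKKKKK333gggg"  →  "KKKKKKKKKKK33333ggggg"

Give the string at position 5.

Reading off run lengths: K runs 5, 8, 11; 3 runs 1, 3, 5; g runs 3, 4, 5 — each is linear in n (n = 1, 2, …).
Setting n = 5 gives 17, 9, 7 characters in each block.

KKKKKKKKKKKKKKKKK333333333ggggggg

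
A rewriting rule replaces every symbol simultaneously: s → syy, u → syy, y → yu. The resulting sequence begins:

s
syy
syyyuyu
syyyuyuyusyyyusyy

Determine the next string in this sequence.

Replace each of the 17 characters of syyyuyuyusyyyusyy in place — syy yu yu yu syy yu syy yu syy syy yu yu yu syy syy yu yu — and concatenate.

syyyuyuyusyyyusyyyusyysyyyuyuyusyysyyyuyu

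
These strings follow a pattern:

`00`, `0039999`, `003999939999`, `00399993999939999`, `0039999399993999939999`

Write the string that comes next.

Every step adds 39999 to the end: s(k+1) = s(k)·39999.
Applying this once more to 0039999399993999939999:

003999939999399993999939999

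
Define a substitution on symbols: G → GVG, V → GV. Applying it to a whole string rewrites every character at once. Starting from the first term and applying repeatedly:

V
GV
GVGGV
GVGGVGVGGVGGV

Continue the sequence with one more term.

GVGGVGVGGVGGVGVGGVGVGGVGGVGVGGVGGV

Replace each of the 13 characters of GVGGVGVGGVGGV in place — GVG GV GVG GVG GV GVG GV GVG GVG GV GVG GVG GV — and concatenate.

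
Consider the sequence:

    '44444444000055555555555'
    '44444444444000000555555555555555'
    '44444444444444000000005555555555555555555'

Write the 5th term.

44444444444444444444000000000000555555555555555555555555555

Each string has the form 4^{3n+2} 0^{2n} 5^{4n+3}, where the shown terms are n = 2, 3, 4.
Setting n = 6 gives 20, 12, 27 characters in each block.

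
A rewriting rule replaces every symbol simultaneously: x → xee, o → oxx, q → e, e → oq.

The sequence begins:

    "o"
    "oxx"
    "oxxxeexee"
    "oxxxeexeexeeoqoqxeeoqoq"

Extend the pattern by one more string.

Rewriting the 23 symbols of oxxxeexeexeeoqoqxeeoqoq one by one yields oxx xee xee xee oq oq xee oq oq xee oq oq oxx e oxx e xee oq oq oxx e oxx e; concatenated:

oxxxeexeexeeoqoqxeeoqoqxeeoqoqoxxeoxxexeeoqoqoxxeoxxe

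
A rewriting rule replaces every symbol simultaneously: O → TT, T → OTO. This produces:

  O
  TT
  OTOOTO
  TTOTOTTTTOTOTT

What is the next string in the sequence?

Rewriting the 14 symbols of TTOTOTTTTOTOTT one by one yields OTO OTO TT OTO TT OTO OTO OTO OTO TT OTO TT OTO OTO; concatenated:

OTOOTOTTOTOTTOTOOTOOTOOTOTTOTOTTOTOOTO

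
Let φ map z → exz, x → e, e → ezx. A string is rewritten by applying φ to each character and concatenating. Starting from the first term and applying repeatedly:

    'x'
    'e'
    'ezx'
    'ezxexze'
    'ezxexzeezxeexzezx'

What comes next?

Replace each of the 17 characters of ezxexzeezxeexzezx in place — ezx exz e ezx e exz ezx ezx exz e ezx ezx e exz ezx exz e — and concatenate.

ezxexzeezxeexzezxezxexzeezxezxeexzezxexze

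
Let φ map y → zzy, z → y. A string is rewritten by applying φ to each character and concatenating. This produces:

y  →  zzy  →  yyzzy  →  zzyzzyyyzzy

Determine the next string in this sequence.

yyzzyyyzzyzzyzzyyyzzy

Apply φ to zzyzzyyyzzy symbol by symbol: z→y, z→y, y→zzy, z→y, z→y, y→zzy, y→zzy, y→zzy, z→y, z→y, y→zzy; joined: y y zzy y y zzy zzy zzy y y zzy.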